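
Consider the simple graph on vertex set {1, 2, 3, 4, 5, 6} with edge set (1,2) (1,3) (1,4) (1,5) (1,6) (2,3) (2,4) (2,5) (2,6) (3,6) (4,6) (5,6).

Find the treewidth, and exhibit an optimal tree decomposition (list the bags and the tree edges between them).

Treewidth 3.
Bags: B1 = {1, 2, 3, 6}  B2 = {1, 2, 5, 6}  B3 = {1, 2, 4, 6}
Tree: B1–B2, B1–B3

Every bag has size at most 4, so the width is 4 − 1 = 3 and tw(G) ≤ 3. On the other hand G contains the 4-clique {1, 2, 3, 6}. A clique must lie in a single bag of any decomposition, so no decomposition can have width below 3. Combining the bounds, tw(G) = 3.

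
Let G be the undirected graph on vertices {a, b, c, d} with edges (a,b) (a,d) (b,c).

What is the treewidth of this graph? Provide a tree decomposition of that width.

Treewidth 1.
One optimal decomposition is:
Bags: B1 = {b, c}  B2 = {a, b}  B3 = {a, d}
Tree: B1–B2, B2–B3

Every bag has size at most 2, so the width is 2 − 1 = 1 and tw(G) ≤ 1. Since G has at least one edge (e.g. c–b), it is not an edgeless graph, so tw(G) ≥ 1. The upper and lower bounds meet at 1, so that is the treewidth.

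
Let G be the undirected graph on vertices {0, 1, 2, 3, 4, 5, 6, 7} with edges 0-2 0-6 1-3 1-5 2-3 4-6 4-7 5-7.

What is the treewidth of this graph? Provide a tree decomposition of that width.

The largest bag has 3 vertices, giving width 2; this decomposition certifies tw(G) ≤ 2. The edges 2–3–1–5–7–4–6–0–2 form a cycle, so G is not a tree and its treewidth is at least 2. Therefore the treewidth is 2.

Treewidth 2.
Bags: B1 = {1, 2, 3}  B2 = {1, 2, 5}  B3 = {2, 5, 7}  B4 = {2, 4, 7}  B5 = {2, 4, 6}  B6 = {0, 2, 6}
Tree: B1–B2, B2–B3, B3–B4, B4–B5, B5–B6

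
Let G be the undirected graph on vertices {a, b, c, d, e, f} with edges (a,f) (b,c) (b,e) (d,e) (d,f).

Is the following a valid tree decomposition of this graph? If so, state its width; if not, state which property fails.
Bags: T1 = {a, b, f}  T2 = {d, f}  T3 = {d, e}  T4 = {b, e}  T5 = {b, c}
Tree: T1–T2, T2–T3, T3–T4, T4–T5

A tree decomposition must satisfy three properties: every vertex lies in some bag; for every edge, both endpoints lie together in some bag; and for every vertex, the bags containing it form a connected subtree. Here bags containing vertex b are not connected in the tree, so the decomposition is invalid.

No — bags containing vertex b are not connected in the tree.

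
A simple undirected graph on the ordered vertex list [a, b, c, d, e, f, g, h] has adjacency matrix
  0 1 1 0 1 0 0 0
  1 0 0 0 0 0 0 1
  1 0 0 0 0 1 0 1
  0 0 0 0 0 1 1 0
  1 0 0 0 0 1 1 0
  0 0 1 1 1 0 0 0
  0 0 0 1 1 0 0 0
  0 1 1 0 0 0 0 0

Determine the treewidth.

A width-2 tree decomposition is:
Bags: B1 = {d, e, g}  B2 = {d, e, f}  B3 = {a, e, f}  B4 = {a, c, f}  B5 = {a, b, c}  B6 = {b, c, h}
Tree: B1–B2, B2–B3, B3–B4, B4–B5, B5–B6
Every bag has size at most 3, so the width is 3 − 1 = 2 and tw(G) ≤ 2. Since g–d–f–e–g is a cycle in G, G is not acyclic. Forests are exactly the graphs of treewidth ≤ 1, so tw(G) ≥ 2. Hence tw(G) = 2 exactly.

2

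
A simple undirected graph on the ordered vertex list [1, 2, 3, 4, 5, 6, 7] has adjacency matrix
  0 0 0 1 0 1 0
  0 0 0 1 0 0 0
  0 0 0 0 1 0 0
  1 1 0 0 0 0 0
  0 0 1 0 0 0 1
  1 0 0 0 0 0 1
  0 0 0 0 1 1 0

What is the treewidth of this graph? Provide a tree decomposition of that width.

Each bag holds 2 vertices, so the decomposition has width 1, which upper-bounds the treewidth. G has an edge, so its treewidth is at least 1. Hence tw(G) = 1 exactly.

Treewidth 1.
One such decomposition:
Bags: B1 = {3, 5}  B2 = {5, 7}  B3 = {6, 7}  B4 = {1, 6}  B5 = {1, 4}  B6 = {2, 4}
Tree: B1–B2, B2–B3, B3–B4, B4–B5, B5–B6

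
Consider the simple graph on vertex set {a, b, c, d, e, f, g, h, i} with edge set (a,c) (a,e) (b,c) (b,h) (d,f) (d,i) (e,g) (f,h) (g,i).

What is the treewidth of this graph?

2

A width-2 tree decomposition is:
Bags: B1 = {d, f, h}  B2 = {b, d, h}  B3 = {b, c, d}  B4 = {a, c, d}  B5 = {a, d, e}  B6 = {d, e, g}  B7 = {d, g, i}
Tree: B1–B2, B2–B3, B3–B4, B4–B5, B5–B6, B6–B7
The largest bag has 3 vertices, giving width 2; this decomposition certifies tw(G) ≤ 2. The edges d–f–h–b–c–a–e–g–i–d form a cycle, so G is not a tree and its treewidth is at least 2. Therefore the treewidth is 2.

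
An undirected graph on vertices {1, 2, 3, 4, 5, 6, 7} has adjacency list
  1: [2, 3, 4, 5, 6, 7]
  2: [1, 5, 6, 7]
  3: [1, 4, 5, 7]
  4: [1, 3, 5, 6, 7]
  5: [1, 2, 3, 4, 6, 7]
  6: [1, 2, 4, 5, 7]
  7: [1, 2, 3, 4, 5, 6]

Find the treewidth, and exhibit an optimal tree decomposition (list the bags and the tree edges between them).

Treewidth 4.
One optimal decomposition is:
Bags: B1 = {1, 4, 5, 6, 7}  B2 = {1, 3, 4, 5, 7}  B3 = {1, 2, 5, 6, 7}
Tree: B1–B2, B1–B3

Every bag has size at most 5, so the width is 5 − 1 = 4 and tw(G) ≤ 4. Conversely, {1, 2, 5, 6, 7} is a clique of size 5, and the vertices of any clique must share a bag in every tree decomposition; so some bag has ≥ 5 vertices and tw(G) ≥ 4. The upper and lower bounds meet at 4, so that is the treewidth.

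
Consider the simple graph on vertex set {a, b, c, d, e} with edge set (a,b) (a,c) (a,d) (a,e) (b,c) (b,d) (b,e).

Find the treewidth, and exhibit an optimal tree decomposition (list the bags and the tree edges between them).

Every bag has size at most 3, so the width is 3 − 1 = 2 and tw(G) ≤ 2. For the lower bound, the 3 vertices {a, b, d} are pairwise adjacent, and any tree decomposition puts a clique entirely inside one bag — forcing width ≥ 2. Hence tw(G) = 2 exactly.

Treewidth 2.
Bags: B1 = {a, b, c}  B2 = {a, b, e}  B3 = {a, b, d}
Tree: B1–B2, B2–B3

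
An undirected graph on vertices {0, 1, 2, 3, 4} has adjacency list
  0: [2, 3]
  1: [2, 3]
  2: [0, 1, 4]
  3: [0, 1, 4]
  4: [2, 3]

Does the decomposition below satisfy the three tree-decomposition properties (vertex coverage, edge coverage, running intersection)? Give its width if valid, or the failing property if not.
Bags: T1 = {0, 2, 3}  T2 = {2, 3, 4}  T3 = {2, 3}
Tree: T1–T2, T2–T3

A tree decomposition must satisfy three properties: every vertex lies in some bag; for every edge, both endpoints lie together in some bag; and for every vertex, the bags containing it form a connected subtree. Here vertex 1 appears in no bag, so the decomposition is invalid.

No — vertex 1 appears in no bag.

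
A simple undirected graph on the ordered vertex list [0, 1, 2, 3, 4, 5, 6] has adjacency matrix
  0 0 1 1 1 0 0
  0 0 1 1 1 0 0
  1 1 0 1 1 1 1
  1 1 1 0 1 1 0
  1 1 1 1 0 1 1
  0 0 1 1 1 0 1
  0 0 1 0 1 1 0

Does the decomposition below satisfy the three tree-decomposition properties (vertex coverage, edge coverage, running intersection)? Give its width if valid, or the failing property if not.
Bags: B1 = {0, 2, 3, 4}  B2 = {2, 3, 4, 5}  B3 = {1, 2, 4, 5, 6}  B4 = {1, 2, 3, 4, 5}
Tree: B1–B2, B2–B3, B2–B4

No — bags containing vertex 1 are not connected in the tree.

A tree decomposition must satisfy three properties: every vertex lies in some bag; for every edge, both endpoints lie together in some bag; and for every vertex, the bags containing it form a connected subtree. Here bags containing vertex 1 are not connected in the tree, so the decomposition is invalid.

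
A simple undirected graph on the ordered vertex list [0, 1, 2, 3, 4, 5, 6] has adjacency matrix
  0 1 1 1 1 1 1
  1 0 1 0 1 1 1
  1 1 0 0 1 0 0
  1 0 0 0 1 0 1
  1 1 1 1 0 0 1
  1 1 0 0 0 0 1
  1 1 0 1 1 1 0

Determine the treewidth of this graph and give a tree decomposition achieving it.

Each bag holds 4 vertices, so the decomposition has width 3, which upper-bounds the treewidth. On the other hand G contains the 4-clique {0, 1, 2, 4}. A clique must lie in a single bag of any decomposition, so no decomposition can have width below 3. Hence tw(G) = 3 exactly.

Treewidth 3.
One such decomposition:
Bags: B1 = {0, 1, 4, 6}  B2 = {0, 1, 2, 4}  B3 = {0, 1, 5, 6}  B4 = {0, 3, 4, 6}
Tree: B1–B2, B1–B3, B1–B4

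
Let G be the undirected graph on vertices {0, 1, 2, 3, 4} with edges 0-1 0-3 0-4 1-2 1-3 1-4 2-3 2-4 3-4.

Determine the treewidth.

A width-3 tree decomposition is:
Bags: B1 = {1, 2, 3, 4}  B2 = {0, 1, 3, 4}
Tree: B1–B2
Every bag has size at most 4, so the width is 4 − 1 = 3 and tw(G) ≤ 3. Conversely, {0, 1, 3, 4} is a clique of size 4, and the vertices of any clique must share a bag in every tree decomposition; so some bag has ≥ 4 vertices and tw(G) ≥ 3. Therefore the treewidth is 3.

3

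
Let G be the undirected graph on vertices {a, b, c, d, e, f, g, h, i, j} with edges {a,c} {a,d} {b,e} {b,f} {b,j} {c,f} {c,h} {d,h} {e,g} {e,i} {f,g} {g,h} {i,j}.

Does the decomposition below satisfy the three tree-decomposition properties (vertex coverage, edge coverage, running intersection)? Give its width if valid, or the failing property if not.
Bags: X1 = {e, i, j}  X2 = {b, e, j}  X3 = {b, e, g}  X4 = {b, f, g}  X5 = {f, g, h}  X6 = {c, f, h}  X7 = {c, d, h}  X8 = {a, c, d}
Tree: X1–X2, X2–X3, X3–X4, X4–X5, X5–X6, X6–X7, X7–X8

Yes; width 2.

Vertex coverage: the bags together contain {a, b, c, d, e, f, g, h, i, j}, the full vertex set. Edge coverage: each edge of G has both endpoints in at least one bag. Running intersection: for every vertex, the bags containing it form a connected subtree. All three properties hold, so this is a valid tree decomposition of width max|bag| − 1 = 2, and hence tw(G) ≤ 2.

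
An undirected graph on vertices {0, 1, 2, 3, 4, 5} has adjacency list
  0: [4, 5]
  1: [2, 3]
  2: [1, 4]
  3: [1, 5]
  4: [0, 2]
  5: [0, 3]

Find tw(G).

A width-2 tree decomposition is:
Bags: B1 = {0, 4, 5}  B2 = {3, 4, 5}  B3 = {1, 3, 4}  B4 = {1, 2, 4}
Tree: B1–B2, B2–B3, B3–B4
The largest bag has 3 vertices, giving width 2; this decomposition certifies tw(G) ≤ 2. Since 4–0–5–3–1–2–4 is a cycle in G, G is not acyclic. Forests are exactly the graphs of treewidth ≤ 1, so tw(G) ≥ 2. Therefore the treewidth is 2.

2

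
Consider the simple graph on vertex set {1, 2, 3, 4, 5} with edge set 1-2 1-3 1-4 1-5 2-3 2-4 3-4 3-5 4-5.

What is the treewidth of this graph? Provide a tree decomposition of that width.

Treewidth 3.
Bags: B1 = {1, 2, 3, 4}  B2 = {1, 3, 4, 5}
Tree: B1–B2

Each bag holds 4 vertices, so the decomposition has width 3, which upper-bounds the treewidth. Conversely, {1, 2, 3, 4} is a clique of size 4, and the vertices of any clique must share a bag in every tree decomposition; so some bag has ≥ 4 vertices and tw(G) ≥ 3. The upper and lower bounds meet at 3, so that is the treewidth.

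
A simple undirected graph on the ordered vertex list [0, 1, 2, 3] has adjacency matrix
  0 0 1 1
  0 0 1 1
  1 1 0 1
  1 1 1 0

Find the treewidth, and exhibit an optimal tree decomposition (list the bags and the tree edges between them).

Treewidth 2.
Bags: B1 = {1, 2, 3}  B2 = {0, 2, 3}
Tree: B1–B2

Each bag holds 3 vertices, so the decomposition has width 2, which upper-bounds the treewidth. For the lower bound, the 3 vertices {0, 2, 3} are pairwise adjacent, and any tree decomposition puts a clique entirely inside one bag — forcing width ≥ 2. The upper and lower bounds meet at 2, so that is the treewidth.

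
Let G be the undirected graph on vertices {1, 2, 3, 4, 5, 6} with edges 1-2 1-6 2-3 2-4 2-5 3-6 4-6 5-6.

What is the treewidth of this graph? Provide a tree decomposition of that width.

Treewidth 2.
Bags: B1 = {1, 2, 6}  B2 = {2, 3, 6}  B3 = {2, 4, 6}  B4 = {2, 5, 6}
Tree: B1–B2, B2–B3, B3–B4

Every bag has size at most 3, so the width is 3 − 1 = 2 and tw(G) ≤ 2. The edges 1–2–3–6–1 form a cycle, so G is not a tree and its treewidth is at least 2. Combining the bounds, tw(G) = 2.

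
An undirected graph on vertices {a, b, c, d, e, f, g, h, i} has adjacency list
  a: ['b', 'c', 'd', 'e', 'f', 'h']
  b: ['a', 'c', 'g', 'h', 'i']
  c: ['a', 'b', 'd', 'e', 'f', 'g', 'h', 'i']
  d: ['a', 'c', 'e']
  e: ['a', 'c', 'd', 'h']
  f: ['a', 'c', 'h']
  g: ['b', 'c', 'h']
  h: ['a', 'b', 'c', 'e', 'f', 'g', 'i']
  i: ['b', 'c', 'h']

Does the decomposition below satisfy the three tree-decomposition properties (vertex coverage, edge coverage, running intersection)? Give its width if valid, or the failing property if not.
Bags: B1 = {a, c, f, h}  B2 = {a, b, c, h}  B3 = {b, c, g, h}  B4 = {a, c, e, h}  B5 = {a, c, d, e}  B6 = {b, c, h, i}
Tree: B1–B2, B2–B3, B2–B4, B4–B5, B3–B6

Yes; width 3.

Vertex coverage: the bags together contain {a, b, c, d, e, f, g, h, i}, the full vertex set. Edge coverage: each edge of G has both endpoints in at least one bag. Running intersection: for every vertex, the bags containing it form a connected subtree. All three properties hold, so this is a valid tree decomposition of width max|bag| − 1 = 3, and hence tw(G) ≤ 3.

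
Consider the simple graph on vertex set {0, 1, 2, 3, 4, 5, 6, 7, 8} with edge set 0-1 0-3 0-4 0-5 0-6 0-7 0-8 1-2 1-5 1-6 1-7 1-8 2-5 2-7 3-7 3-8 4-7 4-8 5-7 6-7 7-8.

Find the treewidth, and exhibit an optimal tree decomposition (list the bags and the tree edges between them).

Treewidth 3.
One such decomposition:
Bags: B1 = {0, 1, 7, 8}  B2 = {0, 1, 5, 7}  B3 = {1, 2, 5, 7}  B4 = {0, 1, 6, 7}  B5 = {0, 4, 7, 8}  B6 = {0, 3, 7, 8}
Tree: B1–B2, B2–B3, B1–B4, B1–B5, B1–B6

Each bag holds 4 vertices, so the decomposition has width 3, which upper-bounds the treewidth. On the other hand G contains the 4-clique {0, 1, 7, 8}. A clique must lie in a single bag of any decomposition, so no decomposition can have width below 3. Combining the bounds, tw(G) = 3.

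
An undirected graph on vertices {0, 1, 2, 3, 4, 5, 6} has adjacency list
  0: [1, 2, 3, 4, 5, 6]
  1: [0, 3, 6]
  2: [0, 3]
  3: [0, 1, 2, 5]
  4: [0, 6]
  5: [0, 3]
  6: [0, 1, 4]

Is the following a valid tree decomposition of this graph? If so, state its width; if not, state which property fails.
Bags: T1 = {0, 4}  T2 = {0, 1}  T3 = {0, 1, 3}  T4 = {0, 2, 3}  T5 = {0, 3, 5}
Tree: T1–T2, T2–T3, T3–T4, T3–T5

A tree decomposition must satisfy three properties: every vertex lies in some bag; for every edge, both endpoints lie together in some bag; and for every vertex, the bags containing it form a connected subtree. Here vertex 6 appears in no bag, so the decomposition is invalid.

No — vertex 6 appears in no bag.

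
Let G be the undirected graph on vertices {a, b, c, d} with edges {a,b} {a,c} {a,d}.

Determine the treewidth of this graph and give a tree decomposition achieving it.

Treewidth 1.
Bags: B1 = {a, c}  B2 = {a, d}  B3 = {a, b}
Tree: B1–B2, B2–B3

The largest bag has 2 vertices, giving width 1; this decomposition certifies tw(G) ≤ 1. Since G has at least one edge (e.g. a–c), it is not an edgeless graph, so tw(G) ≥ 1. Therefore the treewidth is 1.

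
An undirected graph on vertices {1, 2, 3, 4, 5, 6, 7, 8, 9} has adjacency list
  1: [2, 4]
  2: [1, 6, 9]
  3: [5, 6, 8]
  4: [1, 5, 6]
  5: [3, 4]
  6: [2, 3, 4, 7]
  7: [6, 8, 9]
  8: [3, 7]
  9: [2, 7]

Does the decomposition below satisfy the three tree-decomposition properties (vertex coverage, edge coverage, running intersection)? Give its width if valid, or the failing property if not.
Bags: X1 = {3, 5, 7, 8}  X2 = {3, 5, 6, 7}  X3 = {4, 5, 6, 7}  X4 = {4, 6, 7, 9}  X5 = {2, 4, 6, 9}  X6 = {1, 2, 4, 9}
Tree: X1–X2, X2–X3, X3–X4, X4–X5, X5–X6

Yes; width 3.

Checking the three conditions: (i) the bags cover all of {1, 2, 3, 4, 5, 6, 7, 8, 9}; (ii) for each edge, some bag contains both endpoints; (iii) the bags containing any fixed vertex form a subtree. All hold, so the decomposition is valid with width 4 − 1 = 3.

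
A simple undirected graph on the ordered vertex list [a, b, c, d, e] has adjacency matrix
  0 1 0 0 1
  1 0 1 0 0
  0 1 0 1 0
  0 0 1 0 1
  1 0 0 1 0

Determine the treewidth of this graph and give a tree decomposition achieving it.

Treewidth 2.
One optimal decomposition is:
Bags: B1 = {a, d, e}  B2 = {a, b, d}  B3 = {b, c, d}
Tree: B1–B2, B2–B3

Every bag has size at most 3, so the width is 3 − 1 = 2 and tw(G) ≤ 2. For the lower bound, G contains the cycle d–e–a–b–c–d, so G is not a forest; only forests have treewidth ≤ 1, hence tw(G) ≥ 2. Hence tw(G) = 2 exactly.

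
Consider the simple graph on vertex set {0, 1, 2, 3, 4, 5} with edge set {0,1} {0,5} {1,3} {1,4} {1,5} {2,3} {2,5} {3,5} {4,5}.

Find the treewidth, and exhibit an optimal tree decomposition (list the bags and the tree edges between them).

Treewidth 2.
One such decomposition:
Bags: B1 = {1, 3, 5}  B2 = {1, 4, 5}  B3 = {0, 1, 5}  B4 = {2, 3, 5}
Tree: B1–B2, B2–B3, B1–B4

Each bag holds 3 vertices, so the decomposition has width 2, which upper-bounds the treewidth. For the lower bound, the 3 vertices {0, 1, 5} are pairwise adjacent, and any tree decomposition puts a clique entirely inside one bag — forcing width ≥ 2. Therefore the treewidth is 2.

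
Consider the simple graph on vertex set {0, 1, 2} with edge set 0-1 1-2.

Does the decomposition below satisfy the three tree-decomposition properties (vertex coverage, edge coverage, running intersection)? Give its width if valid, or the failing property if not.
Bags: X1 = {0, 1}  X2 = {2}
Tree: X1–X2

No — edge (1,2) lies in no bag.

A tree decomposition must satisfy three properties: every vertex lies in some bag; for every edge, both endpoints lie together in some bag; and for every vertex, the bags containing it form a connected subtree. Here edge (1,2) lies in no bag, so the decomposition is invalid.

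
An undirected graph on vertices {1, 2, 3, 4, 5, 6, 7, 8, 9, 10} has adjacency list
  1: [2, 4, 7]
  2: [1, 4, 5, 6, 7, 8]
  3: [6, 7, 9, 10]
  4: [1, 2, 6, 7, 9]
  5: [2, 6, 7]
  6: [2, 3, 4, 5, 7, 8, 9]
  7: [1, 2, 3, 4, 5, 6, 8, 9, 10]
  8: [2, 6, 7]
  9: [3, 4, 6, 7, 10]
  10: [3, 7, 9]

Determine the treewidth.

3

A width-3 tree decomposition is:
Bags: B1 = {4, 6, 7, 9}  B2 = {3, 6, 7, 9}  B3 = {2, 4, 6, 7}  B4 = {2, 6, 7, 8}  B5 = {3, 7, 9, 10}  B6 = {1, 2, 4, 7}  B7 = {2, 5, 6, 7}
Tree: B1–B2, B1–B3, B3–B4, B2–B5, B3–B6, B4–B7
Every bag has size at most 4, so the width is 4 − 1 = 3 and tw(G) ≤ 3. On the other hand G contains the 4-clique {1, 2, 4, 7}. A clique must lie in a single bag of any decomposition, so no decomposition can have width below 3. Hence tw(G) = 3 exactly.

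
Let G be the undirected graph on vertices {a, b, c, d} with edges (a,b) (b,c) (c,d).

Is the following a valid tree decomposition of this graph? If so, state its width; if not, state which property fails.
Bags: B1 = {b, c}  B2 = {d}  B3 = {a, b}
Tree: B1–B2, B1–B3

No — edge (c,d) lies in no bag.

A tree decomposition must satisfy three properties: every vertex lies in some bag; for every edge, both endpoints lie together in some bag; and for every vertex, the bags containing it form a connected subtree. Here edge (c,d) lies in no bag, so the decomposition is invalid.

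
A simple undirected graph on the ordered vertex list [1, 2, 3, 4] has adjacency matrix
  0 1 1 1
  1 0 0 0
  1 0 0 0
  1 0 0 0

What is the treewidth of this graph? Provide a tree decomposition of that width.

Every bag has size at most 2, so the width is 2 − 1 = 1 and tw(G) ≤ 1. Any graph with an edge has treewidth ≥ 1, and G has the edge 2–1. Therefore the treewidth is 1.

Treewidth 1.
One optimal decomposition is:
Bags: B1 = {1, 2}  B2 = {1, 3}  B3 = {1, 4}
Tree: B1–B2, B1–B3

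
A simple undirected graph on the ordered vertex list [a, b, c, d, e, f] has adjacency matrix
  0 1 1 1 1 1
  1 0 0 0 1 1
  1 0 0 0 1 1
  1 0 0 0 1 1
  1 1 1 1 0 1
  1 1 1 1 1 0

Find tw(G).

A width-3 tree decomposition is:
Bags: B1 = {a, d, e, f}  B2 = {a, b, e, f}  B3 = {a, c, e, f}
Tree: B1–B2, B2–B3
Each bag holds 4 vertices, so the decomposition has width 3, which upper-bounds the treewidth. For the lower bound, the 4 vertices {a, d, e, f} are pairwise adjacent, and any tree decomposition puts a clique entirely inside one bag — forcing width ≥ 3. Combining the bounds, tw(G) = 3.

3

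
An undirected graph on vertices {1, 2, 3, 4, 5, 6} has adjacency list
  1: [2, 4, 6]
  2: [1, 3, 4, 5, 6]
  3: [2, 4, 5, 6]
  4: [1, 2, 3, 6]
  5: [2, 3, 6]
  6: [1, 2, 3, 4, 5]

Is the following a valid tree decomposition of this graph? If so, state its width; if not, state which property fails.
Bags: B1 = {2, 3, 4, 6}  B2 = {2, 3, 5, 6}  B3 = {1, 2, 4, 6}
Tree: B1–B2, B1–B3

Yes; width 3.

Every vertex of G appears in some bag (union = {1, 2, 3, 4, 5, 6}); every edge is covered by a bag; and for each vertex v the set of bags containing v is connected in the bag tree. The decomposition is therefore valid. The largest bag has 4 vertices, so the width is 3.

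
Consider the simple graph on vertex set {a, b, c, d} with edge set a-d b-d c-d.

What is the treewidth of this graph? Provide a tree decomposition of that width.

Treewidth 1.
Bags: B1 = {a, d}  B2 = {c, d}  B3 = {b, d}
Tree: B1–B2, B2–B3

Every bag has size at most 2, so the width is 2 − 1 = 1 and tw(G) ≤ 1. G has an edge, so its treewidth is at least 1. Combining the bounds, tw(G) = 1.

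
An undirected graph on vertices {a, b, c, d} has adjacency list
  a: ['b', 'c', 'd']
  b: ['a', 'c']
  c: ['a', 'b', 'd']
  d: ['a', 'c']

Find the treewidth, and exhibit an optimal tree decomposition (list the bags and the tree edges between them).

Treewidth 2.
One optimal decomposition is:
Bags: B1 = {a, b, c}  B2 = {a, c, d}
Tree: B1–B2

Each bag holds 3 vertices, so the decomposition has width 2, which upper-bounds the treewidth. On the other hand G contains the 3-clique {a, c, d}. A clique must lie in a single bag of any decomposition, so no decomposition can have width below 2. Therefore the treewidth is 2.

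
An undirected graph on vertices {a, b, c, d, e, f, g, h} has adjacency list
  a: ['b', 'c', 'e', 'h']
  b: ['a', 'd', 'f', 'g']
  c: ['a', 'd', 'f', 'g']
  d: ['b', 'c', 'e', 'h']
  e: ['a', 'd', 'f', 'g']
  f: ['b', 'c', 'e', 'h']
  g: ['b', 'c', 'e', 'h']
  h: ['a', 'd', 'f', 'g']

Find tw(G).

4

A width-4 tree decomposition is:
Bags: B1 = {b, c, e, f, h}  B2 = {b, c, e, g, h}  B3 = {a, b, c, e, h}  B4 = {b, c, d, e, h}
Tree: B1–B2, B2–B3, B3–B4
Every bag has size at most 5, so the width is 5 − 1 = 4 and tw(G) ≤ 4. For the lower bound: the 5 vertex sets {f,h}, {b,g}, {a,e}, {c}, {d} are disjoint, each induces a connected subgraph, and every pair is joined by at least one edge of G. Contracting each set to a single vertex therefore yields K_{5} as a minor, and since treewidth is minor-monotone, tw(G) ≥ tw(K_{5}) = 4. Hence tw(G) = 4 exactly.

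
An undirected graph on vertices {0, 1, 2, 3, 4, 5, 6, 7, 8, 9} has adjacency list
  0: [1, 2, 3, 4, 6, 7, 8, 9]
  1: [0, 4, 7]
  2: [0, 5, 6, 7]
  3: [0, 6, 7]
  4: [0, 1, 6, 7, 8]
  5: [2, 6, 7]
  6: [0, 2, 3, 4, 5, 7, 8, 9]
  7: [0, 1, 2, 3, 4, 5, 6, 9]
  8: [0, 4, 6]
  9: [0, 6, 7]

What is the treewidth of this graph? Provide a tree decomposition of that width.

The largest bag has 4 vertices, giving width 3; this decomposition certifies tw(G) ≤ 3. Conversely, {0, 1, 4, 7} is a clique of size 4, and the vertices of any clique must share a bag in every tree decomposition; so some bag has ≥ 4 vertices and tw(G) ≥ 3. Hence tw(G) = 3 exactly.

Treewidth 3.
One such decomposition:
Bags: B1 = {0, 6, 7, 9}  B2 = {0, 4, 6, 7}  B3 = {0, 3, 6, 7}  B4 = {0, 4, 6, 8}  B5 = {0, 1, 4, 7}  B6 = {0, 2, 6, 7}  B7 = {2, 5, 6, 7}
Tree: B1–B2, B2–B3, B2–B4, B2–B5, B1–B6, B6–B7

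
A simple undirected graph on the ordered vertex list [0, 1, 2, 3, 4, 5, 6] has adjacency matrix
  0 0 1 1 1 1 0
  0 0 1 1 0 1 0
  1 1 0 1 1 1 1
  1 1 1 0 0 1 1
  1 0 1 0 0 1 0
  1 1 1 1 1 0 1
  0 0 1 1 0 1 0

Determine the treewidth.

3

A width-3 tree decomposition is:
Bags: B1 = {2, 3, 5, 6}  B2 = {1, 2, 3, 5}  B3 = {0, 2, 3, 5}  B4 = {0, 2, 4, 5}
Tree: B1–B2, B2–B3, B3–B4
Each bag holds 4 vertices, so the decomposition has width 3, which upper-bounds the treewidth. On the other hand G contains the 4-clique {0, 2, 3, 5}. A clique must lie in a single bag of any decomposition, so no decomposition can have width below 3. Combining the bounds, tw(G) = 3.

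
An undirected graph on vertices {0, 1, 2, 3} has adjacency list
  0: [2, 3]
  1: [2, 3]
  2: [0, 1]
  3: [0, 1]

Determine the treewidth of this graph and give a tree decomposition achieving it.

Every bag has size at most 3, so the width is 3 − 1 = 2 and tw(G) ≤ 2. For the lower bound, G contains the cycle 0–3–1–2–0, so G is not a forest; only forests have treewidth ≤ 1, hence tw(G) ≥ 2. The upper and lower bounds meet at 2, so that is the treewidth.

Treewidth 2.
Bags: B1 = {0, 1, 3}  B2 = {0, 1, 2}
Tree: B1–B2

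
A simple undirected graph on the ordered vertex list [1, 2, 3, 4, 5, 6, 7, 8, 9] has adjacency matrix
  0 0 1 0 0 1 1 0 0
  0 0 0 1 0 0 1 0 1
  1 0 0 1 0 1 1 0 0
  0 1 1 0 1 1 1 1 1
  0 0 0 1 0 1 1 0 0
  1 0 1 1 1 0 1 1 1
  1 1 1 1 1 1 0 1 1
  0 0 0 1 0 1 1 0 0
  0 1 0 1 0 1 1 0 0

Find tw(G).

A width-3 tree decomposition is:
Bags: B1 = {4, 6, 7, 9}  B2 = {3, 4, 6, 7}  B3 = {1, 3, 6, 7}  B4 = {4, 5, 6, 7}  B5 = {2, 4, 7, 9}  B6 = {4, 6, 7, 8}
Tree: B1–B2, B2–B3, B2–B4, B1–B5, B2–B6
Each bag holds 4 vertices, so the decomposition has width 3, which upper-bounds the treewidth. Conversely, {1, 3, 6, 7} is a clique of size 4, and the vertices of any clique must share a bag in every tree decomposition; so some bag has ≥ 4 vertices and tw(G) ≥ 3. Hence tw(G) = 3 exactly.

3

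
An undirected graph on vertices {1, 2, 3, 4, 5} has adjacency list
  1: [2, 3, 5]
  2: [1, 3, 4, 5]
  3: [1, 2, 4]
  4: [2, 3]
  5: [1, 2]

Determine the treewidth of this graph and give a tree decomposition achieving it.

Treewidth 2.
Bags: B1 = {2, 3, 4}  B2 = {1, 2, 3}  B3 = {1, 2, 5}
Tree: B1–B2, B2–B3

The largest bag has 3 vertices, giving width 2; this decomposition certifies tw(G) ≤ 2. For the lower bound, the 3 vertices {1, 2, 3} are pairwise adjacent, and any tree decomposition puts a clique entirely inside one bag — forcing width ≥ 2. The upper and lower bounds meet at 2, so that is the treewidth.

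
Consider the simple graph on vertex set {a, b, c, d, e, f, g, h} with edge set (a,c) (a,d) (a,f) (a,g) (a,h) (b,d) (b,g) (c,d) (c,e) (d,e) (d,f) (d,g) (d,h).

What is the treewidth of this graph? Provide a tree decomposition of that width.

Every bag has size at most 3, so the width is 3 − 1 = 2 and tw(G) ≤ 2. On the other hand G contains the 3-clique {c, d, e}. A clique must lie in a single bag of any decomposition, so no decomposition can have width below 2. Hence tw(G) = 2 exactly.

Treewidth 2.
One such decomposition:
Bags: B1 = {a, c, d}  B2 = {a, d, h}  B3 = {c, d, e}  B4 = {a, d, f}  B5 = {a, d, g}  B6 = {b, d, g}
Tree: B1–B2, B1–B3, B2–B4, B2–B5, B5–B6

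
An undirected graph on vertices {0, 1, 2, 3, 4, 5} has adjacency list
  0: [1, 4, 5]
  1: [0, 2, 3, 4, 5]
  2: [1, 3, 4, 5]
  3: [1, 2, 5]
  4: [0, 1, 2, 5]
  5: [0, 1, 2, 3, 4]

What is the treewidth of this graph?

3

A width-3 tree decomposition is:
Bags: B1 = {1, 2, 4, 5}  B2 = {0, 1, 4, 5}  B3 = {1, 2, 3, 5}
Tree: B1–B2, B1–B3
Every bag has size at most 4, so the width is 4 − 1 = 3 and tw(G) ≤ 3. Conversely, {0, 1, 4, 5} is a clique of size 4, and the vertices of any clique must share a bag in every tree decomposition; so some bag has ≥ 4 vertices and tw(G) ≥ 3. Hence tw(G) = 3 exactly.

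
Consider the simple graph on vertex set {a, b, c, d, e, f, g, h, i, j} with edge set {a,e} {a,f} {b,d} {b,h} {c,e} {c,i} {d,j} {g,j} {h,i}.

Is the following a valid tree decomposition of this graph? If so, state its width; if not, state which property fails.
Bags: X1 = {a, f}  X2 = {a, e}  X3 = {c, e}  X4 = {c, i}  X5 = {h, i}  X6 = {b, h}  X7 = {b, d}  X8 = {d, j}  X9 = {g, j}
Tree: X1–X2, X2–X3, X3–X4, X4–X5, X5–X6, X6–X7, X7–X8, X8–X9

Vertex coverage: the bags together contain {a, b, c, d, e, f, g, h, i, j}, the full vertex set. Edge coverage: each edge of G has both endpoints in at least one bag. Running intersection: for every vertex, the bags containing it form a connected subtree. All three properties hold, so this is a valid tree decomposition of width max|bag| − 1 = 1, and hence tw(G) ≤ 1.

Yes; width 1.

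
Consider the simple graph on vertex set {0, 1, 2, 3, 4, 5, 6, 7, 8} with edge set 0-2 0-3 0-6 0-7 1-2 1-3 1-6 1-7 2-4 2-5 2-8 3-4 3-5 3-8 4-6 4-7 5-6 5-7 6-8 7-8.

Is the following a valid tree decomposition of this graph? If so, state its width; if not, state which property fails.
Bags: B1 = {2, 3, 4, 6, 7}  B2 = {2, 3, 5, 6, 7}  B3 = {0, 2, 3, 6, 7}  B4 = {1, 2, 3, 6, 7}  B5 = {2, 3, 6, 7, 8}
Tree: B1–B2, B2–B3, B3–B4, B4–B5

Every vertex of G appears in some bag (union = {0, 1, 2, 3, 4, 5, 6, 7, 8}); every edge is covered by a bag; and for each vertex v the set of bags containing v is connected in the bag tree. The decomposition is therefore valid. The largest bag has 5 vertices, so the width is 4.

Yes; width 4.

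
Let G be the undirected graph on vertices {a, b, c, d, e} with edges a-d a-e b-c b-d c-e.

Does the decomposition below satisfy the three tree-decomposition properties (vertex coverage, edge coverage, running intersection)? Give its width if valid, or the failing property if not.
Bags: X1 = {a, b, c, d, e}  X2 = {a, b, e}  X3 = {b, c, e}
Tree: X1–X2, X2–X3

No — bags containing vertex c are not connected in the tree.

A tree decomposition must satisfy three properties: every vertex lies in some bag; for every edge, both endpoints lie together in some bag; and for every vertex, the bags containing it form a connected subtree. Here bags containing vertex c are not connected in the tree, so the decomposition is invalid.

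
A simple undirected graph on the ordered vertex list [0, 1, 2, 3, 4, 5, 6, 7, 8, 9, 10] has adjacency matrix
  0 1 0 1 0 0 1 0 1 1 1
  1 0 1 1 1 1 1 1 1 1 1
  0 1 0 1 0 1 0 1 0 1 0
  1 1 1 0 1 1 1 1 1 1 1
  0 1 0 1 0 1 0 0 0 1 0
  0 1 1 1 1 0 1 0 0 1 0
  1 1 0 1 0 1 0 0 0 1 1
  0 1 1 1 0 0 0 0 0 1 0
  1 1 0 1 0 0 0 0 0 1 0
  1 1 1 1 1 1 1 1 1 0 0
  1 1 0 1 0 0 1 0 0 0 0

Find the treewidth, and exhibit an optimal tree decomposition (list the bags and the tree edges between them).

The largest bag has 5 vertices, giving width 4; this decomposition certifies tw(G) ≤ 4. Conversely, {0, 1, 3, 8, 9} is a clique of size 5, and the vertices of any clique must share a bag in every tree decomposition; so some bag has ≥ 5 vertices and tw(G) ≥ 4. The upper and lower bounds meet at 4, so that is the treewidth.

Treewidth 4.
One such decomposition:
Bags: B1 = {1, 3, 5, 6, 9}  B2 = {1, 2, 3, 5, 9}  B3 = {0, 1, 3, 6, 9}  B4 = {1, 2, 3, 7, 9}  B5 = {1, 3, 4, 5, 9}  B6 = {0, 1, 3, 8, 9}  B7 = {0, 1, 3, 6, 10}
Tree: B1–B2, B1–B3, B2–B4, B2–B5, B3–B6, B3–B7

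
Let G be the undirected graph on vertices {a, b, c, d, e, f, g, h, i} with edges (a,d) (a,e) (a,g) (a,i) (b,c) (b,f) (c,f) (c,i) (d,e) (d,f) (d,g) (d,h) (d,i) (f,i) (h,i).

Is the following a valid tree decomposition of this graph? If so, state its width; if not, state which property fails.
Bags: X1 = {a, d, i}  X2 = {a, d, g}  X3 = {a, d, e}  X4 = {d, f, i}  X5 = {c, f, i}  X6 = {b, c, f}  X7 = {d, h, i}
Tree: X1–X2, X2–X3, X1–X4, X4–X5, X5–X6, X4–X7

Yes; width 2.

Checking the three conditions: (i) the bags cover all of {a, b, c, d, e, f, g, h, i}; (ii) for each edge, some bag contains both endpoints; (iii) the bags containing any fixed vertex form a subtree. All hold, so the decomposition is valid with width 3 − 1 = 2.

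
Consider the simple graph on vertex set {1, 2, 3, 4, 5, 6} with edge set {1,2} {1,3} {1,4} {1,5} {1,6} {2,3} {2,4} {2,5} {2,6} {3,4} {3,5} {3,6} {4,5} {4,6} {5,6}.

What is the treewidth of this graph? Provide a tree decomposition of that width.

A single bag containing all 6 vertices is trivially a valid decomposition of width 5. For the lower bound, the 6 vertices {1, 2, 3, 4, 5, 6} are pairwise adjacent, and any tree decomposition puts a clique entirely inside one bag — forcing width ≥ 5. Combining the bounds, tw(G) = 5.

Treewidth 5.
One optimal decomposition is:
Bags: B1 = {1, 2, 3, 4, 5, 6}
Tree: (single bag)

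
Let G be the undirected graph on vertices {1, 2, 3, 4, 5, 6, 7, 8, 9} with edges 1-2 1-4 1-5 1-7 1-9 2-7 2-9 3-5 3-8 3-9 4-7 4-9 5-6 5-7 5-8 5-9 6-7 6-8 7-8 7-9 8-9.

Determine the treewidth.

A width-3 tree decomposition is:
Bags: B1 = {1, 5, 7, 9}  B2 = {5, 7, 8, 9}  B3 = {5, 6, 7, 8}  B4 = {1, 2, 7, 9}  B5 = {3, 5, 8, 9}  B6 = {1, 4, 7, 9}
Tree: B1–B2, B2–B3, B1–B4, B2–B5, B4–B6
Each bag holds 4 vertices, so the decomposition has width 3, which upper-bounds the treewidth. Conversely, {3, 5, 8, 9} is a clique of size 4, and the vertices of any clique must share a bag in every tree decomposition; so some bag has ≥ 4 vertices and tw(G) ≥ 3. Combining the bounds, tw(G) = 3.

3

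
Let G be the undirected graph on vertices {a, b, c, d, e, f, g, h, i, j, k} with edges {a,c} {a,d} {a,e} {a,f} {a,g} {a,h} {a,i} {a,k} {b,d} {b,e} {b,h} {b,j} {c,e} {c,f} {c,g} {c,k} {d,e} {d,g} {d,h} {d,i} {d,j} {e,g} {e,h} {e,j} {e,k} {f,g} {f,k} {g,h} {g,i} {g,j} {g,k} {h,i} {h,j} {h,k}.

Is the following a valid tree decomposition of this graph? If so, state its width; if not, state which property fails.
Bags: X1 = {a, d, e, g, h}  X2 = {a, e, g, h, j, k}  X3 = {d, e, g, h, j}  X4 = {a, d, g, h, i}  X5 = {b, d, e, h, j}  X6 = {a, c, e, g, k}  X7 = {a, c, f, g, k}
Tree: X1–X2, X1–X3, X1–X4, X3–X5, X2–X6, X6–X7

No — bags containing vertex j are not connected in the tree.

A tree decomposition must satisfy three properties: every vertex lies in some bag; for every edge, both endpoints lie together in some bag; and for every vertex, the bags containing it form a connected subtree. Here bags containing vertex j are not connected in the tree, so the decomposition is invalid.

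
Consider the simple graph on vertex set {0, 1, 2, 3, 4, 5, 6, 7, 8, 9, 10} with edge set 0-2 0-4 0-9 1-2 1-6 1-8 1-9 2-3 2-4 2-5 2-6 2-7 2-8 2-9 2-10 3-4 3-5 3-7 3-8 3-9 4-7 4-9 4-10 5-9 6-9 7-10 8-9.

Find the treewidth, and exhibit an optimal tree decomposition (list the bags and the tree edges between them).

Treewidth 3.
One such decomposition:
Bags: B1 = {2, 3, 4, 9}  B2 = {2, 3, 8, 9}  B3 = {1, 2, 8, 9}  B4 = {0, 2, 4, 9}  B5 = {2, 3, 4, 7}  B6 = {2, 4, 7, 10}  B7 = {1, 2, 6, 9}  B8 = {2, 3, 5, 9}
Tree: B1–B2, B2–B3, B1–B4, B1–B5, B5–B6, B3–B7, B2–B8

The largest bag has 4 vertices, giving width 3; this decomposition certifies tw(G) ≤ 3. Conversely, {0, 2, 4, 9} is a clique of size 4, and the vertices of any clique must share a bag in every tree decomposition; so some bag has ≥ 4 vertices and tw(G) ≥ 3. Therefore the treewidth is 3.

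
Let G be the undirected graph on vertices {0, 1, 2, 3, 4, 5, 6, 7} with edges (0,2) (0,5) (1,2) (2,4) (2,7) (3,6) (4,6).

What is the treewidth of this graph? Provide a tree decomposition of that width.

Every bag has size at most 2, so the width is 2 − 1 = 1 and tw(G) ≤ 1. Since G has at least one edge (e.g. 6–3), it is not an edgeless graph, so tw(G) ≥ 1. Hence tw(G) = 1 exactly.

Treewidth 1.
One optimal decomposition is:
Bags: B1 = {3, 6}  B2 = {4, 6}  B3 = {2, 4}  B4 = {2, 7}  B5 = {0, 2}  B6 = {0, 5}  B7 = {1, 2}
Tree: B1–B2, B2–B3, B3–B4, B4–B5, B5–B6, B4–B7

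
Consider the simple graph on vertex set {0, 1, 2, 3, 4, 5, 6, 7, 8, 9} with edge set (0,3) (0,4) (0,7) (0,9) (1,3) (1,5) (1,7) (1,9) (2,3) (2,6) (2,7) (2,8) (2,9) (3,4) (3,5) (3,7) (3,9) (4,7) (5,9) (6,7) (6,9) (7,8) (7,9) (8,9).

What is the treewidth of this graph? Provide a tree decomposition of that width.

Treewidth 3.
Bags: B1 = {1, 3, 7, 9}  B2 = {0, 3, 7, 9}  B3 = {2, 3, 7, 9}  B4 = {2, 7, 8, 9}  B5 = {0, 3, 4, 7}  B6 = {1, 3, 5, 9}  B7 = {2, 6, 7, 9}
Tree: B1–B2, B2–B3, B3–B4, B2–B5, B1–B6, B3–B7

Each bag holds 4 vertices, so the decomposition has width 3, which upper-bounds the treewidth. For the lower bound, the 4 vertices {1, 3, 5, 9} are pairwise adjacent, and any tree decomposition puts a clique entirely inside one bag — forcing width ≥ 3. Hence tw(G) = 3 exactly.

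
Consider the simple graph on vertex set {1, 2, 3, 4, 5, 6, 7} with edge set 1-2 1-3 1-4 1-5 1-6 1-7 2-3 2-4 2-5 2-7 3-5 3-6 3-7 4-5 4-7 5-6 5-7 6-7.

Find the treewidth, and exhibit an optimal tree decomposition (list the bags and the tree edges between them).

Each bag holds 5 vertices, so the decomposition has width 4, which upper-bounds the treewidth. On the other hand G contains the 5-clique {1, 2, 3, 5, 7}. A clique must lie in a single bag of any decomposition, so no decomposition can have width below 4. Therefore the treewidth is 4.

Treewidth 4.
One optimal decomposition is:
Bags: B1 = {1, 2, 3, 5, 7}  B2 = {1, 3, 5, 6, 7}  B3 = {1, 2, 4, 5, 7}
Tree: B1–B2, B1–B3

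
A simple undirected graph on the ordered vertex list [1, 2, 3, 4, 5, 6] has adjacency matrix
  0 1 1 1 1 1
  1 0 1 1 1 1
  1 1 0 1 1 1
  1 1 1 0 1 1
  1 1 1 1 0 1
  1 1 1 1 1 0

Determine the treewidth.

5

A width-5 tree decomposition is:
Bags: B1 = {1, 2, 3, 4, 5, 6}
Tree: (single bag)
With just one bag of size 6, the width is 6 − 1 = 5, so tw(G) ≤ 5. For the lower bound, the 6 vertices {1, 2, 3, 4, 5, 6} are pairwise adjacent, and any tree decomposition puts a clique entirely inside one bag — forcing width ≥ 5. Combining the bounds, tw(G) = 5.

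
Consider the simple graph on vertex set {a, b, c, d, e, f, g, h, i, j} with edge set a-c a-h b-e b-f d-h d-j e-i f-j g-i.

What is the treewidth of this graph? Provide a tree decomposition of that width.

Treewidth 1.
One optimal decomposition is:
Bags: B1 = {a, c}  B2 = {a, h}  B3 = {d, h}  B4 = {d, j}  B5 = {f, j}  B6 = {b, f}  B7 = {b, e}  B8 = {e, i}  B9 = {g, i}
Tree: B1–B2, B2–B3, B3–B4, B4–B5, B5–B6, B6–B7, B7–B8, B8–B9

The largest bag has 2 vertices, giving width 1; this decomposition certifies tw(G) ≤ 1. Any graph with an edge has treewidth ≥ 1, and G has the edge c–a. Hence tw(G) = 1 exactly.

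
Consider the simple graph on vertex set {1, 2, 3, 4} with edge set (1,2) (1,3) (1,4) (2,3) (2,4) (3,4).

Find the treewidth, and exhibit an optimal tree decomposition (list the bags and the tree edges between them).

Treewidth 3.
One optimal decomposition is:
Bags: B1 = {1, 2, 3, 4}
Tree: (single bag)

A single bag containing all 4 vertices is trivially a valid decomposition of width 3. Conversely, {1, 2, 3, 4} is a clique of size 4, and the vertices of any clique must share a bag in every tree decomposition; so some bag has ≥ 4 vertices and tw(G) ≥ 3. Hence tw(G) = 3 exactly.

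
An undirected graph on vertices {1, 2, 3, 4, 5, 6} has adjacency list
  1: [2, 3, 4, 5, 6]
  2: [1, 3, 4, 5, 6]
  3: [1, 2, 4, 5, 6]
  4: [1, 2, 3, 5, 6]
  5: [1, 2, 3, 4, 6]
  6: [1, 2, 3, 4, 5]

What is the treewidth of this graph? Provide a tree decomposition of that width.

A single bag containing all 6 vertices is trivially a valid decomposition of width 5. On the other hand G contains the 6-clique {1, 2, 3, 4, 5, 6}. A clique must lie in a single bag of any decomposition, so no decomposition can have width below 5. Therefore the treewidth is 5.

Treewidth 5.
Bags: B1 = {1, 2, 3, 4, 5, 6}
Tree: (single bag)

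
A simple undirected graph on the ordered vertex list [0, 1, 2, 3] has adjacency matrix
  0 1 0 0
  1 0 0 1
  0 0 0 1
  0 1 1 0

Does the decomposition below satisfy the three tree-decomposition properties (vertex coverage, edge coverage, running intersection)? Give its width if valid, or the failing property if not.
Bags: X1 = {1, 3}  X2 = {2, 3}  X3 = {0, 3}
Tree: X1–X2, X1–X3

No — edge (1,0) lies in no bag.

A tree decomposition must satisfy three properties: every vertex lies in some bag; for every edge, both endpoints lie together in some bag; and for every vertex, the bags containing it form a connected subtree. Here edge (1,0) lies in no bag, so the decomposition is invalid.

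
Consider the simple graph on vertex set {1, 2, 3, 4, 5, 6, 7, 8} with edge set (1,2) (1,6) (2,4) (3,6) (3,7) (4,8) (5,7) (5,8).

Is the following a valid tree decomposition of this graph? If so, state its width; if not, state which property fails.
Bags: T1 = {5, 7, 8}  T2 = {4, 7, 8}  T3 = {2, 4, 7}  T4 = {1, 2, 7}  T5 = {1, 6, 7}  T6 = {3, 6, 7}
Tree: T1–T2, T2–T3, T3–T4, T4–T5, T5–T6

Yes; width 2.

Checking the three conditions: (i) the bags cover all of {1, 2, 3, 4, 5, 6, 7, 8}; (ii) for each edge, some bag contains both endpoints; (iii) the bags containing any fixed vertex form a subtree. All hold, so the decomposition is valid with width 3 − 1 = 2.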